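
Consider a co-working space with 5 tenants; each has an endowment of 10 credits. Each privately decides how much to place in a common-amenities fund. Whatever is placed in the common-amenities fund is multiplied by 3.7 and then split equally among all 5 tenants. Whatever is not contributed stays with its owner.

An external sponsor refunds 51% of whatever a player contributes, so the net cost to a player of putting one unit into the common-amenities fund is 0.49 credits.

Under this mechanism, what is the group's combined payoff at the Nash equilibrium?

With the mechanism, a contributed unit returns (3.7/5) / 0.49 = 1.5102 per unit of net cost to the contributor — now above 1 — so contributing fully is weakly dominant for every player.
So the Nash equilibrium is full contribution by all 5; the group earns 5 × (10 × 0.51 + 3.7 × 10) = 210.50.

210.50 credits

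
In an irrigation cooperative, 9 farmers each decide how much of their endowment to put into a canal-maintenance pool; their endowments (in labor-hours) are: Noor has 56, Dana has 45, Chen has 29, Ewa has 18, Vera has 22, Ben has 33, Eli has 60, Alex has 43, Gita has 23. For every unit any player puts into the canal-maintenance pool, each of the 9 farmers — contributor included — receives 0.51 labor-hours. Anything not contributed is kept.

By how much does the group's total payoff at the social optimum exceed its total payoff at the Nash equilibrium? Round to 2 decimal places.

The private return per contributed unit is 0.51 < 1 for everyone, so the Nash equilibrium is zero contribution and the group total is Σ E_j = 56 + 45 + 29 + 18 + 22 + 33 + 60 + 43 + 23 = 329.
Each contributed unit returns 4.590 to the group, so the social optimum is full contribution by everyone: group total = 4.590 × 329 = 1510.11.
Efficiency loss = (4.590 − 1) × 329 = 1181.11.

1181.11 labor-hours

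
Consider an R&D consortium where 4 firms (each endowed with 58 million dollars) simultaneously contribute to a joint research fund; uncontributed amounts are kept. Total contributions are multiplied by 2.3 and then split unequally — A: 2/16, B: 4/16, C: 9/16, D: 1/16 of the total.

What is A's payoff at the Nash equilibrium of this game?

74.68 million dollars

Each unit j contributes comes back to j as 2.3 × (j's share), so j prefers to contribute only if that share exceeds 1/2.3 = 0.4348; otherwise keeping the unit dominates.
Only C (9/16) clears that bar, contributing 58; the remaining 3 contribute 0. Total contributed: 58.
A keeps 58 and receives 2.3 × 58 × 2/16 = 16.68 from the joint research fund, for a payoff of 74.68.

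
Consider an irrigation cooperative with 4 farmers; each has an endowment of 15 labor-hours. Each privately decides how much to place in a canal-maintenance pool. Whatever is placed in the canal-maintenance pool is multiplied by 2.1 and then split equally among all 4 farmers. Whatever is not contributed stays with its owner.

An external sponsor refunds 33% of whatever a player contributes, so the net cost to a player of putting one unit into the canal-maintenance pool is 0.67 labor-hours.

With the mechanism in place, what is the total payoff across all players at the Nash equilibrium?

Even with the mechanism, each unit contributed returns only (2.1/4) / 0.67 = 0.7836 per unit of net cost, so contributing nothing is still dominant.
At the Nash equilibrium no one contributes; group total payoff = 4 × 15 = 60.

60.00 labor-hours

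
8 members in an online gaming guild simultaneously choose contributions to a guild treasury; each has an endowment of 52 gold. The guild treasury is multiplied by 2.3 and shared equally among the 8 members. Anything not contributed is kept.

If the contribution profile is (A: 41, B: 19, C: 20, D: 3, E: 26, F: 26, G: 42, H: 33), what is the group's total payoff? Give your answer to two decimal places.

689.00 gold

Total contributed: 41 + 19 + 20 + 3 + 26 + 26 + 42 + 33 = 210; total kept: 8 × 52 − 210 = 206.
The guild treasury pays out 2.3 × 210 = 483.00 in aggregate.
Group total = 206 + 483.00 = 689.00.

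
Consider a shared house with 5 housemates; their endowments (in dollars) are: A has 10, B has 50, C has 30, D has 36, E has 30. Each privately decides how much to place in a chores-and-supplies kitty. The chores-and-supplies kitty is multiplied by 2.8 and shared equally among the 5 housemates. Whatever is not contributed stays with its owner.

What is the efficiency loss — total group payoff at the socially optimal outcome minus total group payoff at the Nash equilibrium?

The private return per contributed unit is 2.8/5 = 0.5600 < 1 for every player regardless of endowment, so the Nash equilibrium is zero contribution and the group total is Σ E_j = 10 + 50 + 30 + 36 + 30 = 156.
Each contributed unit returns 2.800 to the group, so the social optimum is full contribution by everyone: group total = 2.800 × 156 = 436.80.
Efficiency loss = (2.800 − 1) × 156 = 280.80.

280.80 dollars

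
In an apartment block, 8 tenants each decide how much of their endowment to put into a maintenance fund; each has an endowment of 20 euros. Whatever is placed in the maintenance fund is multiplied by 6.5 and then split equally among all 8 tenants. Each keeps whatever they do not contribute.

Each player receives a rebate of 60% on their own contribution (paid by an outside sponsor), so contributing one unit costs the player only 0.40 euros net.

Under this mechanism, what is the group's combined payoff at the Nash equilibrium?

The effective private return per unit is now (6.5/8) / 0.40 = 2.0313 > 1, so every player's dominant strategy flips to full contribution.
At the Nash equilibrium everyone contributes 20. Group total payoff = 8 × (20 × 0.60 + 6.5 × 20) = 1136.00.

1136.00 euros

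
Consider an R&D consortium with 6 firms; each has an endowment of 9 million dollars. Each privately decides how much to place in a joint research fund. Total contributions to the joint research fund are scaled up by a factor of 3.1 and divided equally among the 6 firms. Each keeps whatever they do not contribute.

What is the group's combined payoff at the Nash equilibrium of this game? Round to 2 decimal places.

54.00 million dollars

Each contributed unit returns 3.1/6 = 0.5167 to its contributor — below 1 — so contributing 0 is dominant for every player. At the Nash equilibrium everyone keeps their 9, and the group total is 6 × 9 = 54.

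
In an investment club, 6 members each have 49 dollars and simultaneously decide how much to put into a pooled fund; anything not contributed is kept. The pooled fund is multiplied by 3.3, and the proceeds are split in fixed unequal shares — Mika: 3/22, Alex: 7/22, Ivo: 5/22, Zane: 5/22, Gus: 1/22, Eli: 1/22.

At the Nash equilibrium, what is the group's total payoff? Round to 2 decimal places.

A player with share s gets back 3.3·s per unit contributed, so full contribution is dominant for anyone with s > 1/3.3 = 0.3030 and zero contribution is dominant for anyone below.
The only share above 0.3030 is Alex's 7/22, contributing 49; the remaining 5 contribute 0. Total contributed: 49.
The pooled fund pays out 3.3 × 49 = 161.70 in total (split across the unequal shares, but the aggregate is all that matters for the group sum).
The 5 free-riders keep 49 each, adding 245. Group total = 245 + 161.70 = 406.70.

406.70 dollars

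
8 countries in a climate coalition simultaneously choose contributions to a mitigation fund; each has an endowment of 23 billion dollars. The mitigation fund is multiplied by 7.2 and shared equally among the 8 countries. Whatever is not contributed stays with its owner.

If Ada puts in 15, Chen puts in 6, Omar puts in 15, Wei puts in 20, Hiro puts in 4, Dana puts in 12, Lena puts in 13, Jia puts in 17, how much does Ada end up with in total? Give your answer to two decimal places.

Total contributed: 15 + 6 + 15 + 20 + 4 + 12 + 13 + 17 = 102.
Each receives 7.2 × 102 / 8 = 91.80 from the mitigation fund.
Ada keeps 23 − 15 = 8, so Ada's payoff is 8 + 91.80 = 99.80.

99.80 billion dollars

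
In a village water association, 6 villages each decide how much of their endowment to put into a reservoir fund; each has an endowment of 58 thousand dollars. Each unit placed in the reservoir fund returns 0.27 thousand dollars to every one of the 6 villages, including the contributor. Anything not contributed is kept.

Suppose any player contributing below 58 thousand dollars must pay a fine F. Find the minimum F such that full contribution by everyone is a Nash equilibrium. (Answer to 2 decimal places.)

42.34 thousand dollars

Given the others contribute fully, the best deviation is to contribute 0 (any partial contribution still incurs the fine and gives up units whose private return 0.27 is below 1).
Deviating from 58 to 0 saves 58 thousand dollars but forfeits the deviator's share of the drop in the reservoir fund: 0.27 × 58 = 15.66.
So the deviation gain is 58 − 15.66 = 42.34, and the fine must be at least 42.34 thousand dollars to wipe it out.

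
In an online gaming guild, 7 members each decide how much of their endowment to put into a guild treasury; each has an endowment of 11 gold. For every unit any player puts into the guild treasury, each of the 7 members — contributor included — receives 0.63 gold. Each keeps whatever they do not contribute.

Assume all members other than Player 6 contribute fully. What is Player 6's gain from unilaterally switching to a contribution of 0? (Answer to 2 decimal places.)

4.07 gold

Switching from a contribution of 11 to 0 lets Player 6 keep an extra 11 gold, but lowers the guild treasury by 11, which costs Player 6 their own share of that drop: 0.63 × 11 = 6.93.
Net gain = 11 − 6.93 = 4.07. The private return per contributed unit (0.63) is below 1, so free-riding is indeed the best response regardless of what the others do.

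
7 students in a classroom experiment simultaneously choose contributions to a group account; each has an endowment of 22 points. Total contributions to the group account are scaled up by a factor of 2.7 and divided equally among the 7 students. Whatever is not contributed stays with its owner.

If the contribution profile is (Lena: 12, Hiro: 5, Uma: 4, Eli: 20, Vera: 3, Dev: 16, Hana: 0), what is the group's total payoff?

Total contributed: 12 + 5 + 4 + 20 + 3 + 16 + 0 = 60; total kept: 7 × 22 − 60 = 94.
The group account pays out 2.7 × 60 = 162.00 in aggregate.
Group total = 94 + 162.00 = 256.00.

256.00 points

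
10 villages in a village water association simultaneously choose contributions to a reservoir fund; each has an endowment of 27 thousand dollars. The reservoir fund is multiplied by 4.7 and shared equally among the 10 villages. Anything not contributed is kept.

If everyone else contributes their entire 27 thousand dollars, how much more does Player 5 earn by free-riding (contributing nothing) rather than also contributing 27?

Switching from a contribution of 27 to 0 lets Player 5 keep an extra 27 thousand dollars, but lowers the reservoir fund by 27, which costs Player 5 their own share of that drop: 4.7/10 × 27 = 12.69.
Net gain = 27 − 12.69 = 14.31. The private return per contributed unit (0.4700) is below 1, so free-riding is indeed the best response regardless of what the others do.

14.31 thousand dollars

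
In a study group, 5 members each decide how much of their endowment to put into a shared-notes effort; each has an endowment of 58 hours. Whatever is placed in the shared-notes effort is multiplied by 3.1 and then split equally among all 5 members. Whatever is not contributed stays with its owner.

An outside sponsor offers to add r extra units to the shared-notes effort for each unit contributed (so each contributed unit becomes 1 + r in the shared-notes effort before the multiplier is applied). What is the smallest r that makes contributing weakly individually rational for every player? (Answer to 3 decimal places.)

0.613

With matching at rate r, one contributed unit becomes (1 + r) in the shared-notes effort and returns 3.1 × (1 + r) / 5 to the contributor.
Setting this equal to 1: 1 + r = 5/3.1 = 1.6129.
So the minimum matching rate is r = 1.6129 − 1 = 0.613.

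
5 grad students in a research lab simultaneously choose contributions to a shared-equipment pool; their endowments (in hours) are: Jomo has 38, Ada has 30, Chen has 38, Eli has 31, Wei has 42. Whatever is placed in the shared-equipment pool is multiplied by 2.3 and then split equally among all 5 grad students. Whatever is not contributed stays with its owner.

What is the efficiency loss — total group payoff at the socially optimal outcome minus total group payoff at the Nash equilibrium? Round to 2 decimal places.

232.70 hours

The private return per contributed unit is 2.3/5 = 0.4600 < 1 for every player regardless of endowment, so the Nash equilibrium is zero contribution and the group total is Σ E_j = 38 + 30 + 38 + 31 + 42 = 179.
Each contributed unit returns 2.300 to the group, so the social optimum is full contribution by everyone: group total = 2.300 × 179 = 411.70.
Efficiency loss = (2.300 − 1) × 179 = 232.70.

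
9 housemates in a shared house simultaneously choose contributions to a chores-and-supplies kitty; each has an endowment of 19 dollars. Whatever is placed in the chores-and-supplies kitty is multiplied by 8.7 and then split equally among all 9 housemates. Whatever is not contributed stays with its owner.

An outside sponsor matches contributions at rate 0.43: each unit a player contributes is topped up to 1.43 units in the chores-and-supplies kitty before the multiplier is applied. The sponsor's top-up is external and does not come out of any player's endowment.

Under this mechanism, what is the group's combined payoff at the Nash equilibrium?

With the mechanism, a contributed unit returns 8.7 × 1.43 / 9 = 1.3823 per unit of net cost to the contributor — now above 1 — so contributing fully is weakly dominant for every player.
So the Nash equilibrium is full contribution by all 9; the group earns 8.7 × 1.43 × 171 = 2127.41.

2127.41 dollars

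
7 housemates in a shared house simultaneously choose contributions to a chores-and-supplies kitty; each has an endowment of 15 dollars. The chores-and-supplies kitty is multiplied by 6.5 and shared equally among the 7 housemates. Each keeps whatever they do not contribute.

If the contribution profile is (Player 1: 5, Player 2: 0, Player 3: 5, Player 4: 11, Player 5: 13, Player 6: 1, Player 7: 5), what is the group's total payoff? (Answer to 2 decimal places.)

325.00 dollars

Total contributed: 5 + 0 + 5 + 11 + 13 + 1 + 5 = 40; total kept: 7 × 15 − 40 = 65.
The chores-and-supplies kitty pays out 6.5 × 40 = 260.00 in aggregate.
Group total = 65 + 260.00 = 325.00.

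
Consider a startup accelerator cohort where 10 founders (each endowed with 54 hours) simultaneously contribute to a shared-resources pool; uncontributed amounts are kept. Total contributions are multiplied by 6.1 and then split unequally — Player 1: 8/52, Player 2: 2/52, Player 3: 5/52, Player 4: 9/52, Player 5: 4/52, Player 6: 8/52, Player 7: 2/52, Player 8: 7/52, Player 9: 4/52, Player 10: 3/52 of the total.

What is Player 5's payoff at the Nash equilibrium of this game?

79.34 hours

Each unit j contributes comes back to j as 6.1 × (j's share), so j prefers to contribute only if that share exceeds 1/6.1 = 0.1639; otherwise keeping the unit dominates.
The only share above 0.1639 is Player 4's 9/52, contributing 54; the remaining 9 contribute 0. Total contributed: 54.
Player 5 keeps 54 and receives 6.1 × 54 × 4/52 = 25.34 from the shared-resources pool, for a payoff of 79.34.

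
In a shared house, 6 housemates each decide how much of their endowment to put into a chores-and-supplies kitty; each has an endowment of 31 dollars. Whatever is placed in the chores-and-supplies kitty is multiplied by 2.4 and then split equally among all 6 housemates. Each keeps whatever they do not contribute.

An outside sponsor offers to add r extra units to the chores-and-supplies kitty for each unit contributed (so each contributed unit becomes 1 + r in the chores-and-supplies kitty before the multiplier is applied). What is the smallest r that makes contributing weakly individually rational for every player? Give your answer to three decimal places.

With matching at rate r, one contributed unit becomes (1 + r) in the chores-and-supplies kitty and returns 2.4 × (1 + r) / 6 to the contributor.
Setting this equal to 1: 1 + r = 6/2.4 = 2.5000.
So the minimum matching rate is r = 2.5000 − 1 = 1.500.

1.500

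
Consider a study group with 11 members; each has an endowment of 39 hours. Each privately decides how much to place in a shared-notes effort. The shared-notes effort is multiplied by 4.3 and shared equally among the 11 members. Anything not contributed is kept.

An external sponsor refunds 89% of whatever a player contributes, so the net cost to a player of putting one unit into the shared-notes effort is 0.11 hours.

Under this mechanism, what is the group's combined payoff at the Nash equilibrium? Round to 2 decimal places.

With the mechanism, a contributed unit returns (4.3/11) / 0.11 = 3.5537 per unit of net cost to the contributor — now above 1 — so contributing fully is weakly dominant for every player.
At the Nash equilibrium everyone contributes 39. Group total payoff = 11 × (39 × 0.89 + 4.3 × 39) = 2226.51.

2226.51 hours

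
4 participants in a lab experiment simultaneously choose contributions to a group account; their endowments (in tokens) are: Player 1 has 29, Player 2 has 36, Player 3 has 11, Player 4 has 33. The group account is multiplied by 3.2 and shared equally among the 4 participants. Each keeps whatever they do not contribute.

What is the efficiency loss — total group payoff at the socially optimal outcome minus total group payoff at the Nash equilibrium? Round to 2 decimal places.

239.80 tokens

The private return per contributed unit is 3.2/4 = 0.8000 < 1 for every player regardless of endowment, so the Nash equilibrium is zero contribution and the group total is Σ E_j = 29 + 36 + 11 + 33 = 109.
Each contributed unit returns 3.200 to the group, so the social optimum is full contribution by everyone: group total = 3.200 × 109 = 348.80.
Efficiency loss = (3.200 − 1) × 109 = 239.80.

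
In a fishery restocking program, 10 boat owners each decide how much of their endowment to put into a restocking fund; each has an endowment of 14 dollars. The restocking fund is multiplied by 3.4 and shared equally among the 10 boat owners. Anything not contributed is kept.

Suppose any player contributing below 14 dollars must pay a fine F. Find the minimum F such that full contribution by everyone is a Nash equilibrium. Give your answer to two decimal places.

Given the others contribute fully, the best deviation is to contribute 0 (any partial contribution still incurs the fine and gives up units whose private return 0.3400 is below 1).
Deviating from 14 to 0 saves 14 dollars but forfeits the deviator's share of the drop in the restocking fund: 3.4/10 × 14 = 4.76.
So the deviation gain is 14 − 4.76 = 9.24, and the fine must be at least 9.24 dollars to wipe it out.

9.24 dollars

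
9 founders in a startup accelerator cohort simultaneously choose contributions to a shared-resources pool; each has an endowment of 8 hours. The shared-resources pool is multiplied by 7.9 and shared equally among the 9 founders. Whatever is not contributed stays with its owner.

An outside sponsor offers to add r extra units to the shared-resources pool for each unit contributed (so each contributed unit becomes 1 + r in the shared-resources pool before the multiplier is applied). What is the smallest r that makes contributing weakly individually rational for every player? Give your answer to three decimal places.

0.139

With matching at rate r, one contributed unit becomes (1 + r) in the shared-resources pool and returns 7.9 × (1 + r) / 9 to the contributor.
Setting this equal to 1: 1 + r = 9/7.9 = 1.1392.
So the minimum matching rate is r = 1.1392 − 1 = 0.139.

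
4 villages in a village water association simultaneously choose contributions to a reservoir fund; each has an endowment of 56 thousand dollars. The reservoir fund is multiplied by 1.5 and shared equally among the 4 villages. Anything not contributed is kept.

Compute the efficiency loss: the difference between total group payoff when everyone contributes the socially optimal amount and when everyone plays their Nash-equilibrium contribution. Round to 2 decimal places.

112.00 thousand dollars

Each contributed unit returns 1.5/4 = 0.3750 to its contributor — below 1 — so contributing 0 is dominant for every player. At the Nash equilibrium everyone keeps their 56, and the group total is 4 × 56 = 224.
Each contributed unit returns 1.500 to the group as a whole (0.3750 to each of 4 players), which exceeds 1, so the social optimum is full contribution: group total = 1.500 × 224 = 336.00.
Efficiency loss = 336.00 − 224 = 112.00.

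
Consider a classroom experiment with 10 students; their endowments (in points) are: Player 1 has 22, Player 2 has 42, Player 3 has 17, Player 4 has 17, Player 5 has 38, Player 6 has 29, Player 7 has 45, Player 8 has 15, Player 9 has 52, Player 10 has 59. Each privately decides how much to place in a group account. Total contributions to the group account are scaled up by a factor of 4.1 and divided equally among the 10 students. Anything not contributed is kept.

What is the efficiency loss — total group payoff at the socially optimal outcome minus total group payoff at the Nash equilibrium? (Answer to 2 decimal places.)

The private return per contributed unit is 4.1/10 = 0.4100 < 1 for every player regardless of endowment, so the Nash equilibrium is zero contribution and the group total is Σ E_j = 22 + 42 + 17 + 17 + 38 + 29 + 45 + 15 + 52 + 59 = 336.
Each contributed unit returns 4.100 to the group, so the social optimum is full contribution by everyone: group total = 4.100 × 336 = 1377.60.
Efficiency loss = (4.100 − 1) × 336 = 1041.60.

1041.60 points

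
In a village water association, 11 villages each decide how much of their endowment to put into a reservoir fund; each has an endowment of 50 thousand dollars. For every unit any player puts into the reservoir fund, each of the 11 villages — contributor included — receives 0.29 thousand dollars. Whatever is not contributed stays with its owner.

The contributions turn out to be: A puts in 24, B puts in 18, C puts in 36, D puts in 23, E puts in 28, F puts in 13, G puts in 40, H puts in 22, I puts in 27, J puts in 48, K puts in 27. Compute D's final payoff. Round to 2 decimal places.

Total contributed: 24 + 18 + 36 + 23 + 28 + 13 + 40 + 22 + 27 + 48 + 27 = 306.
Each receives 0.29 × 306 = 88.74 from the reservoir fund.
D keeps 50 − 23 = 27, so D's payoff is 27 + 88.74 = 115.74.

115.74 thousand dollars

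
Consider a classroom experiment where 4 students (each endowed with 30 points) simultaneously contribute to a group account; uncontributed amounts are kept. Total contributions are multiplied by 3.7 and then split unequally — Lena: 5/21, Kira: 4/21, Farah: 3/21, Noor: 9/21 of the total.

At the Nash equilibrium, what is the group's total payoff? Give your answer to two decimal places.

For player j, contributing a unit is worthwhile iff 3.7 × (j's share) ≥ 1, i.e. iff j's share is at least 0.2703.
Only Noor (9/21) clears that bar, contributing 30; the remaining 3 contribute 0. Total contributed: 30.
The group account pays out 3.7 × 30 = 111.00 in total (split across the unequal shares, but the aggregate is all that matters for the group sum).
The 3 free-riders keep 30 each, adding 90. Group total = 90 + 111.00 = 201.00.

201.00 points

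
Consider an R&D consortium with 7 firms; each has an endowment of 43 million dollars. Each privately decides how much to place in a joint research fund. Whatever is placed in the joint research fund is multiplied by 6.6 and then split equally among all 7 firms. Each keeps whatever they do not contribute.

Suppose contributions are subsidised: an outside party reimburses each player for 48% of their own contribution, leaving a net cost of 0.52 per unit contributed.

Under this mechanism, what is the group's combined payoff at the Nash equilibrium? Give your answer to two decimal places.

Under the mechanism each unit contributed yields (6.6/7) / 0.52 = 1.8132 back to its contributor per unit of net cost, which exceeds 1, making full contribution the dominant choice for everyone.
At the Nash equilibrium everyone contributes 43. Group total payoff = 7 × (43 × 0.48 + 6.6 × 43) = 2131.08.

2131.08 million dollars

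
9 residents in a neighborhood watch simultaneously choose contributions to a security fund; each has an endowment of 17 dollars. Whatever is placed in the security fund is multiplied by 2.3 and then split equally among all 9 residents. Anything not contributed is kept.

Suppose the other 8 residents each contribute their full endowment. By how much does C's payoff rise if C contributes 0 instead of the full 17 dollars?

Switching from a contribution of 17 to 0 lets C keep an extra 17 dollars, but lowers the security fund by 17, which costs C their own share of that drop: 2.3/9 × 17 = 4.34.
Net gain = 17 − 4.34 = 12.66. The private return per contributed unit (0.2556) is below 1, so free-riding is indeed the best response regardless of what the others do.

12.66 dollars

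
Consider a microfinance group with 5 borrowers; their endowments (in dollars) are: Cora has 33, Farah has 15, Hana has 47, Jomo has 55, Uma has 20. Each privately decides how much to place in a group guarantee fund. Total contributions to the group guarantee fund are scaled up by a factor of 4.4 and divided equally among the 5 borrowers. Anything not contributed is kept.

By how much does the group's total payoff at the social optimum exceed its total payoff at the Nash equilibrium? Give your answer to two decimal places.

The private return per contributed unit is 4.4/5 = 0.8800 < 1 for every player regardless of endowment, so the Nash equilibrium is zero contribution and the group total is Σ E_j = 33 + 15 + 47 + 55 + 20 = 170.
Each contributed unit returns 4.400 to the group, so the social optimum is full contribution by everyone: group total = 4.400 × 170 = 748.00.
Efficiency loss = (4.400 − 1) × 170 = 578.00.

578.00 dollars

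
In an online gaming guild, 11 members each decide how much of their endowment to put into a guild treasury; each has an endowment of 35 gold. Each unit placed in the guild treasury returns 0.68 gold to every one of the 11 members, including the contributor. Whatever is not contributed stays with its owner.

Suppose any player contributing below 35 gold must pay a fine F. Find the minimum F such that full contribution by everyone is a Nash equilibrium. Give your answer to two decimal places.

Given the others contribute fully, the best deviation is to contribute 0 (any partial contribution still incurs the fine and gives up units whose private return 0.68 is below 1).
Deviating from 35 to 0 saves 35 gold but forfeits the deviator's share of the drop in the guild treasury: 0.68 × 35 = 23.80.
So the deviation gain is 35 − 23.80 = 11.20, and the fine must be at least 11.20 gold to wipe it out.

11.20 gold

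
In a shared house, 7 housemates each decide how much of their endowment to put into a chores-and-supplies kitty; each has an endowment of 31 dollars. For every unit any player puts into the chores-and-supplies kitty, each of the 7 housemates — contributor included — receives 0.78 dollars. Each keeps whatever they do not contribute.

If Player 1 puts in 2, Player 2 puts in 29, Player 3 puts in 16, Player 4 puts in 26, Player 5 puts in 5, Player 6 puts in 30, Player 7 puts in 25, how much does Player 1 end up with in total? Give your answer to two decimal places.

132.74 dollars

Total contributed: 2 + 29 + 16 + 26 + 5 + 30 + 25 = 133.
Each receives 0.78 × 133 = 103.74 from the chores-and-supplies kitty.
Player 1 keeps 31 − 2 = 29, so Player 1's payoff is 29 + 103.74 = 132.74.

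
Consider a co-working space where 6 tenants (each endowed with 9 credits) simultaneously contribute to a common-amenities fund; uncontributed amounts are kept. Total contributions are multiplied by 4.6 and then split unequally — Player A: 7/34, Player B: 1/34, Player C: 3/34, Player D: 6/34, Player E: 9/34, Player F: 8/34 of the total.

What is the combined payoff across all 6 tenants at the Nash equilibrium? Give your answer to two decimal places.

118.80 credits

A player with share s gets back 4.6·s per unit contributed, so full contribution is dominant for anyone with s > 1/4.6 = 0.2174 and zero contribution is dominant for anyone below.
Player E and Player F clear that bar, contributing 9 each; the remaining 4 contribute 0. Total contributed: 18.
The common-amenities fund pays out 4.6 × 18 = 82.80 in total (split across the unequal shares, but the aggregate is all that matters for the group sum).
The 4 free-riders keep 9 each, adding 36. Group total = 36 + 82.80 = 118.80.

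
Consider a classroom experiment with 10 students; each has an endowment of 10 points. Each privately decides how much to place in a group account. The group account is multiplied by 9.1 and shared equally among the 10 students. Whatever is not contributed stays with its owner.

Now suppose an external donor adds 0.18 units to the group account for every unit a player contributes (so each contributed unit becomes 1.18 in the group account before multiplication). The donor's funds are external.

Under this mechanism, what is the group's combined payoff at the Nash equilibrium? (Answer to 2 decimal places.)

Under the mechanism each unit contributed yields 9.1 × 1.18 / 10 = 1.0738 back to its contributor per unit of net cost, which exceeds 1, making full contribution the dominant choice for everyone.
At the Nash equilibrium everyone contributes 10. Group total payoff = 9.1 × 1.18 × 100 = 1073.80.

1073.80 points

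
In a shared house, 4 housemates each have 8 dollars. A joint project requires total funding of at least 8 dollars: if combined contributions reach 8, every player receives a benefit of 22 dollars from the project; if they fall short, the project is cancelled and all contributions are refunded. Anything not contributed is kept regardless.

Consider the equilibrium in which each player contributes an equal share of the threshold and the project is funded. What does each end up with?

Equal share of the threshold: 8/4 = 2.
At this profile no one gains by cutting their contribution: any cut drops the total below 8, the project is cancelled, contributions are refunded, and the deviator ends with 8, which is less than 8 − 2 + 22 = 28. Contributing more than 2 just wastes the excess. So contributing exactly 2 is a best response.
Each player's payoff: 8 − 2 + 22 = 28.

28 dollars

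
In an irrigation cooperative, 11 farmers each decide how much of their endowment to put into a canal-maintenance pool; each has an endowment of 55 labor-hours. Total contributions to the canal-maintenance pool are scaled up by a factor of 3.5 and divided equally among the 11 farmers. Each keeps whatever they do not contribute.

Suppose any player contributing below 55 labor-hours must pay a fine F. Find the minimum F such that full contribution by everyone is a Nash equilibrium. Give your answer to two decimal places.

Given the others contribute fully, the best deviation is to contribute 0 (any partial contribution still incurs the fine and gives up units whose private return 0.3182 is below 1).
Deviating from 55 to 0 saves 55 labor-hours but forfeits the deviator's share of the drop in the canal-maintenance pool: 3.5/11 × 55 = 17.50.
So the deviation gain is 55 − 17.50 = 37.50, and the fine must be at least 37.50 labor-hours to wipe it out.

37.50 labor-hours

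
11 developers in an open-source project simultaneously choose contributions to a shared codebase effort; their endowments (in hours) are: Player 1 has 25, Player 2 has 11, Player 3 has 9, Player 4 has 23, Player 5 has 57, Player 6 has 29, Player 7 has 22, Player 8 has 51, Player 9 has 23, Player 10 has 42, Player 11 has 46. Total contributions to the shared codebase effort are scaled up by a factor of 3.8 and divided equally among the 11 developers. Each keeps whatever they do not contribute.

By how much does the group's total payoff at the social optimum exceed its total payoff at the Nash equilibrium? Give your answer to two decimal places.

The private return per contributed unit is 3.8/11 = 0.3455 < 1 for every player regardless of endowment, so the Nash equilibrium is zero contribution and the group total is Σ E_j = 25 + 11 + 9 + 23 + 57 + 29 + 22 + 51 + 23 + 42 + 46 = 338.
Each contributed unit returns 3.800 to the group, so the social optimum is full contribution by everyone: group total = 3.800 × 338 = 1284.40.
Efficiency loss = (3.800 − 1) × 338 = 946.40.

946.40 hours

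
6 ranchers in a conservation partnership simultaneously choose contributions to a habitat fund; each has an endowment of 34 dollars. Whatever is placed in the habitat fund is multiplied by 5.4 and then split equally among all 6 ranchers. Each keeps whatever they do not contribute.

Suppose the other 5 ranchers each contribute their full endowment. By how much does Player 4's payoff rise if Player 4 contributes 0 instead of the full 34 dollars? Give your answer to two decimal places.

Switching from a contribution of 34 to 0 lets Player 4 keep an extra 34 dollars, but lowers the habitat fund by 34, which costs Player 4 their own share of that drop: 5.4/6 × 34 = 30.60.
Net gain = 34 − 30.60 = 3.40. The private return per contributed unit (0.9000) is below 1, so free-riding is indeed the best response regardless of what the others do.

3.40 dollars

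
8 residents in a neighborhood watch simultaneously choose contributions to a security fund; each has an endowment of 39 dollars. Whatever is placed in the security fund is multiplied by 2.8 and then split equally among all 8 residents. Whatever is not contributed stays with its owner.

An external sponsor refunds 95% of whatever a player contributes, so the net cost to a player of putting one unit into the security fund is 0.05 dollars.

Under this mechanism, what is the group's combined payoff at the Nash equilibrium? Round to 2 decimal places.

1170.00 dollars

With the mechanism, a contributed unit returns (2.8/8) / 0.05 = 7.0000 per unit of net cost to the contributor — now above 1 — so contributing fully is weakly dominant for every player.
So the Nash equilibrium is full contribution by all 8; the group earns 8 × (39 × 0.95 + 2.8 × 39) = 1170.00.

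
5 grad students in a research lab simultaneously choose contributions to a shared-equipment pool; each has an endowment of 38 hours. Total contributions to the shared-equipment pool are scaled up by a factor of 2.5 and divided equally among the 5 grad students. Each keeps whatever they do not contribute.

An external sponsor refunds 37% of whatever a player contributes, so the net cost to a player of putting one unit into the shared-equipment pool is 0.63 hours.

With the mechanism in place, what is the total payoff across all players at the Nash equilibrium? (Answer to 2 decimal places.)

Even with the mechanism, each unit contributed returns only (2.5/5) / 0.63 = 0.7937 per unit of net cost, so contributing nothing is still dominant.
At the Nash equilibrium no one contributes; group total payoff = 5 × 38 = 190.

190.00 hours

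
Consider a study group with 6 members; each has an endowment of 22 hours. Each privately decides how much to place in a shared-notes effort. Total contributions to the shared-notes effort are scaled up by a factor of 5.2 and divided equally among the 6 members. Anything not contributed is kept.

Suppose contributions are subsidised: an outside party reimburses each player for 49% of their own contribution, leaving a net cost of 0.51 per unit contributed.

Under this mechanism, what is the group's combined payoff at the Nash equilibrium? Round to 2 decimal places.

751.08 hours

With the mechanism, a contributed unit returns (5.2/6) / 0.51 = 1.6993 per unit of net cost to the contributor — now above 1 — so contributing fully is weakly dominant for every player.
At the Nash equilibrium everyone contributes 22. Group total payoff = 6 × (22 × 0.49 + 5.2 × 22) = 751.08.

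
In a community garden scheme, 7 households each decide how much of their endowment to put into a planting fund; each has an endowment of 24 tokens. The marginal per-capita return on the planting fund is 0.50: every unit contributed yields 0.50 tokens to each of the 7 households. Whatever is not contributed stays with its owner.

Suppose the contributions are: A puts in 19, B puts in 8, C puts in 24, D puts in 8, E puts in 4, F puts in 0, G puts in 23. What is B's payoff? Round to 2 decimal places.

Total contributed: 19 + 8 + 24 + 8 + 4 + 0 + 23 = 86.
Each receives 0.50 × 86 = 43.00 from the planting fund.
B keeps 24 − 8 = 16, so B's payoff is 16 + 43.00 = 59.00.

59.00 tokens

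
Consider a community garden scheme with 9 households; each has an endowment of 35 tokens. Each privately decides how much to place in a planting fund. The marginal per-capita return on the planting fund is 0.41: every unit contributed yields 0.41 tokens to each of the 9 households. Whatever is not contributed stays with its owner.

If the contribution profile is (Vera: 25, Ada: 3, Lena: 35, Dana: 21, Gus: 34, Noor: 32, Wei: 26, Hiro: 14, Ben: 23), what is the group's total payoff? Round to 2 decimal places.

887.97 tokens

Total contributed: 25 + 3 + 35 + 21 + 34 + 32 + 26 + 14 + 23 = 213; total kept: 9 × 35 − 213 = 102.
The planting fund pays out 0.41 × 9 × 213 = 785.97 in aggregate.
Group total = 102 + 785.97 = 887.97.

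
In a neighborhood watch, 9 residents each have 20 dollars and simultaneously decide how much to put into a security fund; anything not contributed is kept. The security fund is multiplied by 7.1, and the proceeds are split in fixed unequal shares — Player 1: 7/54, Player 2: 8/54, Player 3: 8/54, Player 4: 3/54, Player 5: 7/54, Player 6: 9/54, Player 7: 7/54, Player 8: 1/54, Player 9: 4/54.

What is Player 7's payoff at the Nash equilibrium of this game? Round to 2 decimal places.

A player with share s gets back 7.1·s per unit contributed, so full contribution is dominant for anyone with s > 1/7.1 = 0.1408 and zero contribution is dominant for anyone below.
The shares above 0.1408 belong to Player 2, Player 3 and Player 6, contributing 20 each; the remaining 6 contribute 0. Total contributed: 60.
Player 7 keeps 20 and receives 7.1 × 60 × 7/54 = 55.22 from the security fund, for a payoff of 75.22.

75.22 dollars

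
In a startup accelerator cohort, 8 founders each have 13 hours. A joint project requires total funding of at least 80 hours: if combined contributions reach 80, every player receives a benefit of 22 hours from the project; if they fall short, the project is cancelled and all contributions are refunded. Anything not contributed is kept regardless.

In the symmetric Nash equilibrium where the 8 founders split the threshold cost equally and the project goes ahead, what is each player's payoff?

25 hours

Equal share of the threshold: 80/8 = 10.
At this profile no one gains by cutting their contribution: any cut drops the total below 80, the project is cancelled, contributions are refunded, and the deviator ends with 13, which is less than 13 − 10 + 22 = 25. Contributing more than 10 just wastes the excess. So contributing exactly 10 is a best response.
Each player's payoff: 13 − 10 + 22 = 25.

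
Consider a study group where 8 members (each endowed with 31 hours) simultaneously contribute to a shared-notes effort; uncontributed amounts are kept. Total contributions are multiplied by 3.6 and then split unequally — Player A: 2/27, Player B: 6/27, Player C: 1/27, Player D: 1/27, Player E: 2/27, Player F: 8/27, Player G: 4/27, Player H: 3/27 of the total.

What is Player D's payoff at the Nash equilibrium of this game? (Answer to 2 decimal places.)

Player j's private return per contributed unit is 3.6 × (j's share). Contributing is weakly dominant for j when that share is at least 1/3.6 = 0.2778, and contributing 0 is dominant otherwise.
The only share above 0.2778 is Player F's 8/27, contributing 31; the remaining 7 contribute 0. Total contributed: 31.
Player D keeps 31 and receives 3.6 × 31 × 1/27 = 4.13 from the shared-notes effort, for a payoff of 35.13.

35.13 hours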